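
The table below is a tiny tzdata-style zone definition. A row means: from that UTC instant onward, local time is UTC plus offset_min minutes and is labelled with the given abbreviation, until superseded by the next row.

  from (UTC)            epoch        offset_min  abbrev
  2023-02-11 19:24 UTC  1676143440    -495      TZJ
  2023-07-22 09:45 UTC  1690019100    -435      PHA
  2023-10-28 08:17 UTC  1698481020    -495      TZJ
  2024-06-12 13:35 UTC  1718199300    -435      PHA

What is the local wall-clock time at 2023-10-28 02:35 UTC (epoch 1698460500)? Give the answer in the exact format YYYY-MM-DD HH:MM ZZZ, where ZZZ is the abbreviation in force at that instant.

Query: 2023-10-28 02:35 UTC
Rule 2/4 (PHA, -07:15): 2023-07-22 09:45 UTC ≤ query < 2023-10-28 08:17 UTC
2·60 + 35 - 435 = -280 min
-280 = -1·1440 + 1160; 1160 = 19·60 + 20 → 19:20, 2023-10-28 - 1 day = 2023-10-27
→ 2023-10-27 19:20 PHA

2023-10-27 19:20 PHA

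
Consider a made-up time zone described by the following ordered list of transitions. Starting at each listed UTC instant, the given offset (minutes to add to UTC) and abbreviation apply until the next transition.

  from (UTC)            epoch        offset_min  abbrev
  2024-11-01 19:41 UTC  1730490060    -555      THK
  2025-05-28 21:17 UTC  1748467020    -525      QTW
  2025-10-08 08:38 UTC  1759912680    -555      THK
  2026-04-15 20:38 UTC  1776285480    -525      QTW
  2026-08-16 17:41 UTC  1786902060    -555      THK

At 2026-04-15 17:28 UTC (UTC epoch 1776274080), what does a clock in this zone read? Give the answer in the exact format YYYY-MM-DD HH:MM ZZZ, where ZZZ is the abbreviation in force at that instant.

2026-04-15 08:13 THK

Query: 2026-04-15 17:28 UTC
Rule 3/5 (THK, -09:15): 2025-10-08 08:38 UTC ≤ query < 2026-04-15 20:38 UTC
17·60 + 28 - 555 = 493 min
493 = 0·1440 + 493; 493 = 8·60 + 13 → 08:13, same day
→ 2026-04-15 08:13 THK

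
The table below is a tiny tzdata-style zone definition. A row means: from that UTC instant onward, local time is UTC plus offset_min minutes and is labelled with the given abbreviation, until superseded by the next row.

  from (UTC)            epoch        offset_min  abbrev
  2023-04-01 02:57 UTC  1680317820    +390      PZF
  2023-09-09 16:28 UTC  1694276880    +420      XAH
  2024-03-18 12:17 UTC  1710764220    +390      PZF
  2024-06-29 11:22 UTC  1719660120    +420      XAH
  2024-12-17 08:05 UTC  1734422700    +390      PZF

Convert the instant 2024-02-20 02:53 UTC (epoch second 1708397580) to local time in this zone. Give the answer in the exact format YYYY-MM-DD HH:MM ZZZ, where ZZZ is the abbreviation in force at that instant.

2024-02-20 09:53 XAH

Query: 2024-02-20 02:53 UTC
Rule 2/5 (XAH, +07:00): 2023-09-09 16:28 UTC ≤ query < 2024-03-18 12:17 UTC
2·60 + 53 + 420 = 593 min
593 = 0·1440 + 593; 593 = 9·60 + 53 → 09:53, same day
→ 2024-02-20 09:53 XAH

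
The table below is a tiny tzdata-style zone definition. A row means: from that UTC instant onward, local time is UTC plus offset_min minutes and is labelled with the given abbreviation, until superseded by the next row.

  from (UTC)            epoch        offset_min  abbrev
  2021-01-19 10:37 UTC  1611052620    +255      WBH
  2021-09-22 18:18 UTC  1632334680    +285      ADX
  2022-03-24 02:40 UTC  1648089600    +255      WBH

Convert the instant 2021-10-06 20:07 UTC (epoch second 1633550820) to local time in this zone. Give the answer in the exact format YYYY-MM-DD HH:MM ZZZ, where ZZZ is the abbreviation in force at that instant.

2021-10-07 00:52 ADX

Query: 2021-10-06 20:07 UTC
Rule 2/3 (ADX, +04:45): 2021-09-22 18:18 UTC ≤ query < 2022-03-24 02:40 UTC
20·60 + 7 + 285 = 1492 min
1492 = 1·1440 + 52; 52 = 0·60 + 52 → 00:52, 2021-10-06 + 1 day = 2021-10-07
→ 2021-10-07 00:52 ADX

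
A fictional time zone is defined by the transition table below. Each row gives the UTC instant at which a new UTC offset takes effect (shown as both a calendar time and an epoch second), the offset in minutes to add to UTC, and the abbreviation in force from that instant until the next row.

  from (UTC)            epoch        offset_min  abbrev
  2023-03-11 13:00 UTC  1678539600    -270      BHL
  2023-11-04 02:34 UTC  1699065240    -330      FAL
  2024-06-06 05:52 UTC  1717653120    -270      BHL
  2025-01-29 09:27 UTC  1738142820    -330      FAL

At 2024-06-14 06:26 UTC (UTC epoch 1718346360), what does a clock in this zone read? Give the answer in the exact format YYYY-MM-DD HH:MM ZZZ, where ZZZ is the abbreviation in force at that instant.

Query: 2024-06-14 06:26 UTC
Rule 3/4 (BHL, -04:30): 2024-06-06 05:52 UTC ≤ query < 2025-01-29 09:27 UTC
6·60 + 26 - 270 = 116 min
116 = 0·1440 + 116; 116 = 1·60 + 56 → 01:56, same day
→ 2024-06-14 01:56 BHL

2024-06-14 01:56 BHL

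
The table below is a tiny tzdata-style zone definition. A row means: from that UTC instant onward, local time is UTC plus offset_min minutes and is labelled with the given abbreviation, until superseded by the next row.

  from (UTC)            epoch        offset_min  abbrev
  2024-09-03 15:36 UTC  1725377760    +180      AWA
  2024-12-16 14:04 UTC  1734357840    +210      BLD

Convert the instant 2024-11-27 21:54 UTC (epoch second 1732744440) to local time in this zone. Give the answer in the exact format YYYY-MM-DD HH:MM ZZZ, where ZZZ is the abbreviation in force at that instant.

Query: 2024-11-27 21:54 UTC
Rule 1/2 (AWA, +03:00): 2024-09-03 15:36 UTC ≤ query < 2024-12-16 14:04 UTC
21·60 + 54 + 180 = 1494 min
1494 = 1·1440 + 54; 54 = 0·60 + 54 → 00:54, 2024-11-27 + 1 day = 2024-11-28
→ 2024-11-28 00:54 AWA

2024-11-28 00:54 AWA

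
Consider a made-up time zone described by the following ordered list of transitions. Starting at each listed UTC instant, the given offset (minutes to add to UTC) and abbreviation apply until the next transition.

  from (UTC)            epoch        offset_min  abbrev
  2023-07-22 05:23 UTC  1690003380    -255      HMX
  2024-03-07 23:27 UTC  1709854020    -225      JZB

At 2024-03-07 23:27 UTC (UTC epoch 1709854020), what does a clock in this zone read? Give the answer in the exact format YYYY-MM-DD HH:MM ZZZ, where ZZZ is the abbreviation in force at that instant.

2024-03-07 19:42 JZB

Query: 2024-03-07 23:27 UTC
Rule 2/2 (JZB, -03:45): 2024-03-07 23:27 UTC ≤ query < +∞
23·60 + 27 - 225 = 1182 min
1182 = 0·1440 + 1182; 1182 = 19·60 + 42 → 19:42, same day
→ 2024-03-07 19:42 JZB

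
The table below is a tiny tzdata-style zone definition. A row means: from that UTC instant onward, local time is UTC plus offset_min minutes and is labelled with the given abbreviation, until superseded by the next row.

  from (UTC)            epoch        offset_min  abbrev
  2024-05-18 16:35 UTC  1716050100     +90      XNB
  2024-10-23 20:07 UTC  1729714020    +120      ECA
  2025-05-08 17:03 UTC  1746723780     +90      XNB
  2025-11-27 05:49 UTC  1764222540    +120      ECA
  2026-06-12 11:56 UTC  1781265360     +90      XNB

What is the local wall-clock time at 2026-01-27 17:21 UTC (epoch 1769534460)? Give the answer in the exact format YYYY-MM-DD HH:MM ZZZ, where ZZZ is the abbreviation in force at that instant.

Query: 2026-01-27 17:21 UTC
Rule 4/5 (ECA, +02:00): 2025-11-27 05:49 UTC ≤ query < 2026-06-12 11:56 UTC
17·60 + 21 + 120 = 1161 min
1161 = 0·1440 + 1161; 1161 = 19·60 + 21 → 19:21, same day
→ 2026-01-27 19:21 ECA

2026-01-27 19:21 ECA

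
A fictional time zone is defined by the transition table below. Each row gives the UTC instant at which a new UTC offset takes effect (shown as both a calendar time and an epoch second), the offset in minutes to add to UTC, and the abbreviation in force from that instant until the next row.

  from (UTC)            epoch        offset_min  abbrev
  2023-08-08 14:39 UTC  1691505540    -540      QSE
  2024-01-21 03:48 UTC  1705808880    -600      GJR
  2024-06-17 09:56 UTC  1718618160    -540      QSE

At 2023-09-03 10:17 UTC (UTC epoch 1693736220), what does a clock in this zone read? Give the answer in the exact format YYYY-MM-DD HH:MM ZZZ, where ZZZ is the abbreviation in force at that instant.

2023-09-03 01:17 QSE

Query: 2023-09-03 10:17 UTC
Rule 1/3 (QSE, -09:00): 2023-08-08 14:39 UTC ≤ query < 2024-01-21 03:48 UTC
10·60 + 17 - 540 = 77 min
77 = 0·1440 + 77; 77 = 1·60 + 17 → 01:17, same day
→ 2023-09-03 01:17 QSE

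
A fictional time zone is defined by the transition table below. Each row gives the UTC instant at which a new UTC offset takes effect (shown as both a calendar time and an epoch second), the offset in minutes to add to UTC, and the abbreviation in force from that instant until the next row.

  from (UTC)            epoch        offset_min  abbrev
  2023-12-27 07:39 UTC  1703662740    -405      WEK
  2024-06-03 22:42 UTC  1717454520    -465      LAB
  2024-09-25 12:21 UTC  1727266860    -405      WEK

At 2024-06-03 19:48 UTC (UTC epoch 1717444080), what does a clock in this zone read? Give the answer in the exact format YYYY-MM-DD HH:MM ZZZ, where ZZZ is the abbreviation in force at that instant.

Query: 2024-06-03 19:48 UTC
Rule 1/3 (WEK, -06:45): 2023-12-27 07:39 UTC ≤ query < 2024-06-03 22:42 UTC
19·60 + 48 - 405 = 783 min
783 = 0·1440 + 783; 783 = 13·60 + 3 → 13:03, same day
→ 2024-06-03 13:03 WEK

2024-06-03 13:03 WEK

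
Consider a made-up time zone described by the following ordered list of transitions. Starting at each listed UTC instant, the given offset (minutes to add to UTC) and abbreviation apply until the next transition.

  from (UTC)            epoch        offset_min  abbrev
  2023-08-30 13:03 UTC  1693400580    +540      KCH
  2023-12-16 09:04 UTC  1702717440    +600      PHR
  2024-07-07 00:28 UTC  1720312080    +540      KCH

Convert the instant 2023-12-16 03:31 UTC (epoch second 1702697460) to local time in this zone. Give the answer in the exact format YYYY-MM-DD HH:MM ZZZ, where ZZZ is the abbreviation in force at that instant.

2023-12-16 12:31 KCH

Query: 2023-12-16 03:31 UTC
Rule 1/3 (KCH, +09:00): 2023-08-30 13:03 UTC ≤ query < 2023-12-16 09:04 UTC
3·60 + 31 + 540 = 751 min
751 = 0·1440 + 751; 751 = 12·60 + 31 → 12:31, same day
→ 2023-12-16 12:31 KCH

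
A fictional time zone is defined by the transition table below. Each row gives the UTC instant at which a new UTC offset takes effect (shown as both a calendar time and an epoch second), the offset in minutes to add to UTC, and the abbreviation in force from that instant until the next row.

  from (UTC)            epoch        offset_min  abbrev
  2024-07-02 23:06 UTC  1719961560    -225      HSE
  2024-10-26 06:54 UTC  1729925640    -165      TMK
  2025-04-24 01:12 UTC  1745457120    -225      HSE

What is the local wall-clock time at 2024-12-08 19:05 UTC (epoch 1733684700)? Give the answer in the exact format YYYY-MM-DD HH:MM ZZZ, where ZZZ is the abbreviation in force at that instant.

Query: 2024-12-08 19:05 UTC
Rule 2/3 (TMK, -02:45): 2024-10-26 06:54 UTC ≤ query < 2025-04-24 01:12 UTC
19·60 + 5 - 165 = 980 min
980 = 0·1440 + 980; 980 = 16·60 + 20 → 16:20, same day
→ 2024-12-08 16:20 TMK

2024-12-08 16:20 TMK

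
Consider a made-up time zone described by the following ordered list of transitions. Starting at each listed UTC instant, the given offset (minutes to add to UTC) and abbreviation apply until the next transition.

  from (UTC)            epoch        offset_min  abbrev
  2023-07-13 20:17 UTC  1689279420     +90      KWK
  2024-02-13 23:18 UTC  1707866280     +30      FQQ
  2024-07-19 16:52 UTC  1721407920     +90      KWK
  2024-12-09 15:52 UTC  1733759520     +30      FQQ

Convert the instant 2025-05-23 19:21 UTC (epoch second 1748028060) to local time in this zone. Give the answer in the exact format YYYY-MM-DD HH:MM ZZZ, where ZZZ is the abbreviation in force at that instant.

Query: 2025-05-23 19:21 UTC
Rule 4/4 (FQQ, +00:30): 2024-12-09 15:52 UTC ≤ query < +∞
19·60 + 21 + 30 = 1191 min
1191 = 0·1440 + 1191; 1191 = 19·60 + 51 → 19:51, same day
→ 2025-05-23 19:51 FQQ

2025-05-23 19:51 FQQ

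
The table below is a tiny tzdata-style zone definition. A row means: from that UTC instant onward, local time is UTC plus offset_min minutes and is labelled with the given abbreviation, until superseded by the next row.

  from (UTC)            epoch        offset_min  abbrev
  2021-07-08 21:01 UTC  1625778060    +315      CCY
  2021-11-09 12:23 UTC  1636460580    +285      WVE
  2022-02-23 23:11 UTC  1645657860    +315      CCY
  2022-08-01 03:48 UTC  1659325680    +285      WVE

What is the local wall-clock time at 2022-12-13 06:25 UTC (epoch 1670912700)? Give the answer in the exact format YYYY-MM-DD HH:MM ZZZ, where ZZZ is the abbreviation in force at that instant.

Query: 2022-12-13 06:25 UTC
Rule 4/4 (WVE, +04:45): 2022-08-01 03:48 UTC ≤ query < +∞
6·60 + 25 + 285 = 670 min
670 = 0·1440 + 670; 670 = 11·60 + 10 → 11:10, same day
→ 2022-12-13 11:10 WVE

2022-12-13 11:10 WVE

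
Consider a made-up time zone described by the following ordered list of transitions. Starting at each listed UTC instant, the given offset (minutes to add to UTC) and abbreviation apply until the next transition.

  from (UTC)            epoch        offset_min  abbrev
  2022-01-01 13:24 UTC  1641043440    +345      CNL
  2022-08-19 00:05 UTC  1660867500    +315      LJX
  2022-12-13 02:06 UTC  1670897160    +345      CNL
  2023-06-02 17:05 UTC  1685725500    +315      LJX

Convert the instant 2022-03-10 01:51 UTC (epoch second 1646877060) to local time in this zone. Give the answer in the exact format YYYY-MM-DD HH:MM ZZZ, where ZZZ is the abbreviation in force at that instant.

Query: 2022-03-10 01:51 UTC
Rule 1/4 (CNL, +05:45): 2022-01-01 13:24 UTC ≤ query < 2022-08-19 00:05 UTC
1·60 + 51 + 345 = 456 min
456 = 0·1440 + 456; 456 = 7·60 + 36 → 07:36, same day
→ 2022-03-10 07:36 CNL

2022-03-10 07:36 CNL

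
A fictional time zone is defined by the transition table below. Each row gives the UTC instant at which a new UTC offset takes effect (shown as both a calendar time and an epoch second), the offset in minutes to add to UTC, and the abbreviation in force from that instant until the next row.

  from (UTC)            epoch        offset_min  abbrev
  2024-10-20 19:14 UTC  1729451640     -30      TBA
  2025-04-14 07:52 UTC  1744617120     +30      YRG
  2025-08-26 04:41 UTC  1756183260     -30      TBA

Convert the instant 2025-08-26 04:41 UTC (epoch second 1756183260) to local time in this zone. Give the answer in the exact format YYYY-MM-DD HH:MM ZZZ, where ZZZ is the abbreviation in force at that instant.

Query: 2025-08-26 04:41 UTC
Rule 3/3 (TBA, -00:30): 2025-08-26 04:41 UTC ≤ query < +∞
4·60 + 41 - 30 = 251 min
251 = 0·1440 + 251; 251 = 4·60 + 11 → 04:11, same day
→ 2025-08-26 04:11 TBA

2025-08-26 04:11 TBA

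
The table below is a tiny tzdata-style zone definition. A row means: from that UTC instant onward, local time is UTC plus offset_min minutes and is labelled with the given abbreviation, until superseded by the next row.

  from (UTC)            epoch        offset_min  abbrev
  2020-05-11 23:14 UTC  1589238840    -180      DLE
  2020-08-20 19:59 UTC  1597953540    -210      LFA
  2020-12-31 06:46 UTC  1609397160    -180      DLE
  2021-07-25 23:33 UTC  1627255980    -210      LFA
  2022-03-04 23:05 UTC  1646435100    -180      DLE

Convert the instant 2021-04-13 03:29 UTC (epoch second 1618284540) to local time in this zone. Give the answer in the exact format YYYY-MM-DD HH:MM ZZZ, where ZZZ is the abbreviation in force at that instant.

2021-04-13 00:29 DLE

Query: 2021-04-13 03:29 UTC
Rule 3/5 (DLE, -03:00): 2020-12-31 06:46 UTC ≤ query < 2021-07-25 23:33 UTC
3·60 + 29 - 180 = 29 min
29 = 0·1440 + 29; 29 = 0·60 + 29 → 00:29, same day
→ 2021-04-13 00:29 DLE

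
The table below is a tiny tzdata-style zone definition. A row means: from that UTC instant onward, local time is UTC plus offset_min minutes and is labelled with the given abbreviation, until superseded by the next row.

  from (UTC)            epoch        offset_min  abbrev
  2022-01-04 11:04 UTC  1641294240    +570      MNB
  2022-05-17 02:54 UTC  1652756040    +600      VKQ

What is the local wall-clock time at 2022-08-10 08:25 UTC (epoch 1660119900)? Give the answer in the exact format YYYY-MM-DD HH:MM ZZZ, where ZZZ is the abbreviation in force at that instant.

2022-08-10 18:25 VKQ

Query: 2022-08-10 08:25 UTC
Rule 2/2 (VKQ, +10:00): 2022-05-17 02:54 UTC ≤ query < +∞
8·60 + 25 + 600 = 1105 min
1105 = 0·1440 + 1105; 1105 = 18·60 + 25 → 18:25, same day
→ 2022-08-10 18:25 VKQ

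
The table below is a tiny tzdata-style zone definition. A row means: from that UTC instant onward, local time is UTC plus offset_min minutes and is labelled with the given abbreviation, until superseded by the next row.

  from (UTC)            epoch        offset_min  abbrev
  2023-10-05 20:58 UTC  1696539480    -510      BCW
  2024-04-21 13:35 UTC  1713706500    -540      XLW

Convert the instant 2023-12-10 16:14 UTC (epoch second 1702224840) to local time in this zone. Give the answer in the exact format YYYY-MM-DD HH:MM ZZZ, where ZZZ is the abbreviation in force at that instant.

2023-12-10 07:44 BCW

Query: 2023-12-10 16:14 UTC
Rule 1/2 (BCW, -08:30): 2023-10-05 20:58 UTC ≤ query < 2024-04-21 13:35 UTC
16·60 + 14 - 510 = 464 min
464 = 0·1440 + 464; 464 = 7·60 + 44 → 07:44, same day
→ 2023-12-10 07:44 BCW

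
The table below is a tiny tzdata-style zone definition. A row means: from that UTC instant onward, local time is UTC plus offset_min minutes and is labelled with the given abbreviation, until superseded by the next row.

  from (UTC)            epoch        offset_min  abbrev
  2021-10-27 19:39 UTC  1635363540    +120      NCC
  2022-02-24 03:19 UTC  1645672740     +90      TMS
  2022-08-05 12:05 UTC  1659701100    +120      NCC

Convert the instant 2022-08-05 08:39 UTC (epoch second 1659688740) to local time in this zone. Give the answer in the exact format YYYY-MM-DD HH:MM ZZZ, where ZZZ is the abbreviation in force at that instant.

2022-08-05 10:09 TMS

Query: 2022-08-05 08:39 UTC
Rule 2/3 (TMS, +01:30): 2022-02-24 03:19 UTC ≤ query < 2022-08-05 12:05 UTC
8·60 + 39 + 90 = 609 min
609 = 0·1440 + 609; 609 = 10·60 + 9 → 10:09, same day
→ 2022-08-05 10:09 TMS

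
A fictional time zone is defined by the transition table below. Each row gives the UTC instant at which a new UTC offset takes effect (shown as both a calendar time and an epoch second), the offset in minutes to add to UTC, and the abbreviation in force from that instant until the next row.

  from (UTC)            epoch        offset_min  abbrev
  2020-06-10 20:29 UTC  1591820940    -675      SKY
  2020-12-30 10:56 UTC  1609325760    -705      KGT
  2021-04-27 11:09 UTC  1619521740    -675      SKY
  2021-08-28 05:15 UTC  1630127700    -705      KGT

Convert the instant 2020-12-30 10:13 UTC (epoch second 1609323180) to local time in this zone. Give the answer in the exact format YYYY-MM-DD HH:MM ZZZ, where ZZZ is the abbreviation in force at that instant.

Query: 2020-12-30 10:13 UTC
Rule 1/4 (SKY, -11:15): 2020-06-10 20:29 UTC ≤ query < 2020-12-30 10:56 UTC
10·60 + 13 - 675 = -62 min
-62 = -1·1440 + 1378; 1378 = 22·60 + 58 → 22:58, 2020-12-30 - 1 day = 2020-12-29
→ 2020-12-29 22:58 SKY

2020-12-29 22:58 SKY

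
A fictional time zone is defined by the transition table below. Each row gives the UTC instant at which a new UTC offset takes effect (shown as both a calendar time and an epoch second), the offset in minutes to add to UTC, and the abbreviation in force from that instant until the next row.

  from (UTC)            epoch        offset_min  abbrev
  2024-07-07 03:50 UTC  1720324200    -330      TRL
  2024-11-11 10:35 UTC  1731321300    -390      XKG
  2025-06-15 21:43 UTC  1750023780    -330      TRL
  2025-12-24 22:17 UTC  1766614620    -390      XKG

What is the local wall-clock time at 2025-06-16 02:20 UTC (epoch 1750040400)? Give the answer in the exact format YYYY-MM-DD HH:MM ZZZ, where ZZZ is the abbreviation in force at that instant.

Query: 2025-06-16 02:20 UTC
Rule 3/4 (TRL, -05:30): 2025-06-15 21:43 UTC ≤ query < 2025-12-24 22:17 UTC
2·60 + 20 - 330 = -190 min
-190 = -1·1440 + 1250; 1250 = 20·60 + 50 → 20:50, 2025-06-16 - 1 day = 2025-06-15
→ 2025-06-15 20:50 TRL

2025-06-15 20:50 TRL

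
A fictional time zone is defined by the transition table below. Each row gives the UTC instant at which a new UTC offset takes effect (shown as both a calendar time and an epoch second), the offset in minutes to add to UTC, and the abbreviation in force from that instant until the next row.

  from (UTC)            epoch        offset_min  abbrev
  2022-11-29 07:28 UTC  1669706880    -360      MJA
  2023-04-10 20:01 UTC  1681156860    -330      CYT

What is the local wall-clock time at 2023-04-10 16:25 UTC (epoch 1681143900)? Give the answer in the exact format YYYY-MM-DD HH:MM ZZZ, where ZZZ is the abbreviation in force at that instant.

2023-04-10 10:25 MJA

Query: 2023-04-10 16:25 UTC
Rule 1/2 (MJA, -06:00): 2022-11-29 07:28 UTC ≤ query < 2023-04-10 20:01 UTC
16·60 + 25 - 360 = 625 min
625 = 0·1440 + 625; 625 = 10·60 + 25 → 10:25, same day
→ 2023-04-10 10:25 MJA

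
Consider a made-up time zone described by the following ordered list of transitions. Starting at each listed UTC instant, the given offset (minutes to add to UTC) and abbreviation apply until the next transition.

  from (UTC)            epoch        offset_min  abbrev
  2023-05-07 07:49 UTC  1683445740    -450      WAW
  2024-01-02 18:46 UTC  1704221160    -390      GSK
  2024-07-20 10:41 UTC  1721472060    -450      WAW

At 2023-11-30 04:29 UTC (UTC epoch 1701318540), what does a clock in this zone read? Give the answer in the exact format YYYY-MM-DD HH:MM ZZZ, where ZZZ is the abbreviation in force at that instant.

Query: 2023-11-30 04:29 UTC
Rule 1/3 (WAW, -07:30): 2023-05-07 07:49 UTC ≤ query < 2024-01-02 18:46 UTC
4·60 + 29 - 450 = -181 min
-181 = -1·1440 + 1259; 1259 = 20·60 + 59 → 20:59, 2023-11-30 - 1 day = 2023-11-29
→ 2023-11-29 20:59 WAW

2023-11-29 20:59 WAW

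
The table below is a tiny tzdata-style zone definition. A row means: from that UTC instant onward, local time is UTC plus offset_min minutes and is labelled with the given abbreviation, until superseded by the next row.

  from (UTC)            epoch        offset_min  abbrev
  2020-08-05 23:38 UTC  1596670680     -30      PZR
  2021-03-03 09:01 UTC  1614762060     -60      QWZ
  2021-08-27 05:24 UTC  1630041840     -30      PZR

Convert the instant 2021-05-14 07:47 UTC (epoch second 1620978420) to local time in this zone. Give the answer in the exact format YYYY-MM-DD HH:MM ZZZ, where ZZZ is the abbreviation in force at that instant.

2021-05-14 06:47 QWZ

Query: 2021-05-14 07:47 UTC
Rule 2/3 (QWZ, -01:00): 2021-03-03 09:01 UTC ≤ query < 2021-08-27 05:24 UTC
7·60 + 47 - 60 = 407 min
407 = 0·1440 + 407; 407 = 6·60 + 47 → 06:47, same day
→ 2021-05-14 06:47 QWZ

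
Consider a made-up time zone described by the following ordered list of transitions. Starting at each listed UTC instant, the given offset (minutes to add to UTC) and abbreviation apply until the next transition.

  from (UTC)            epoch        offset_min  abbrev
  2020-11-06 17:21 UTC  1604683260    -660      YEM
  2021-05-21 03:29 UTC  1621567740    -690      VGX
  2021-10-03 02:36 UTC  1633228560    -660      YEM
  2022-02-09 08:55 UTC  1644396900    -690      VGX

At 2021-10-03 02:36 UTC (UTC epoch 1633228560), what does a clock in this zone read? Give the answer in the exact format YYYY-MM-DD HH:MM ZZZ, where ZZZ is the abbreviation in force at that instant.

Query: 2021-10-03 02:36 UTC
Rule 3/4 (YEM, -11:00): 2021-10-03 02:36 UTC ≤ query < 2022-02-09 08:55 UTC
2·60 + 36 - 660 = -504 min
-504 = -1·1440 + 936; 936 = 15·60 + 36 → 15:36, 2021-10-03 - 1 day = 2021-10-02
→ 2021-10-02 15:36 YEM

2021-10-02 15:36 YEM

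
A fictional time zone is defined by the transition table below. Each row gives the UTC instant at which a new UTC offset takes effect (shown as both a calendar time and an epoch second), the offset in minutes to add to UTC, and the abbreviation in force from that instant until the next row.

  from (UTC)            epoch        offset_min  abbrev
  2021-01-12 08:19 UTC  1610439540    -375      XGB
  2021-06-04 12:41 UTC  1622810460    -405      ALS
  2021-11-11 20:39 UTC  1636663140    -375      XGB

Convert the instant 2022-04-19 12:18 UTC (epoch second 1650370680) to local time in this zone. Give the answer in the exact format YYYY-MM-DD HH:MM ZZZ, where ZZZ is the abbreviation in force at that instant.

Query: 2022-04-19 12:18 UTC
Rule 3/3 (XGB, -06:15): 2021-11-11 20:39 UTC ≤ query < +∞
12·60 + 18 - 375 = 363 min
363 = 0·1440 + 363; 363 = 6·60 + 3 → 06:03, same day
→ 2022-04-19 06:03 XGB

2022-04-19 06:03 XGB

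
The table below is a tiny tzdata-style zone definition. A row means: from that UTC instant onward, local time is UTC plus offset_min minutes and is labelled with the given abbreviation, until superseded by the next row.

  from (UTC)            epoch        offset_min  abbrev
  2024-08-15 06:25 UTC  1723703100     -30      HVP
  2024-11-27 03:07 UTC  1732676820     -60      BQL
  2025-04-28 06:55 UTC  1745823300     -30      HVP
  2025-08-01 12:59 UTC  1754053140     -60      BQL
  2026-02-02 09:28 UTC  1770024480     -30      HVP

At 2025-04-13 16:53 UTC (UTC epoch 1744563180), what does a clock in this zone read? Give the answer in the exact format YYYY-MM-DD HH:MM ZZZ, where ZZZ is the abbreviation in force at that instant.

2025-04-13 15:53 BQL

Query: 2025-04-13 16:53 UTC
Rule 2/5 (BQL, -01:00): 2024-11-27 03:07 UTC ≤ query < 2025-04-28 06:55 UTC
16·60 + 53 - 60 = 953 min
953 = 0·1440 + 953; 953 = 15·60 + 53 → 15:53, same day
→ 2025-04-13 15:53 BQL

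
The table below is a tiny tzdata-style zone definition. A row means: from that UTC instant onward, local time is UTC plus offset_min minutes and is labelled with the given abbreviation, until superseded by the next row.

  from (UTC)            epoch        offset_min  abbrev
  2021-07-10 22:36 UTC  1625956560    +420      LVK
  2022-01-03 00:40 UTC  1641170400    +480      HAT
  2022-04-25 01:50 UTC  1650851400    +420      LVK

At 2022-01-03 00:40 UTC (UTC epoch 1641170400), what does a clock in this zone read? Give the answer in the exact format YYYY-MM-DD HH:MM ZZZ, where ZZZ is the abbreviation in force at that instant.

2022-01-03 08:40 HAT

Query: 2022-01-03 00:40 UTC
Rule 2/3 (HAT, +08:00): 2022-01-03 00:40 UTC ≤ query < 2022-04-25 01:50 UTC
0·60 + 40 + 480 = 520 min
520 = 0·1440 + 520; 520 = 8·60 + 40 → 08:40, same day
→ 2022-01-03 08:40 HAT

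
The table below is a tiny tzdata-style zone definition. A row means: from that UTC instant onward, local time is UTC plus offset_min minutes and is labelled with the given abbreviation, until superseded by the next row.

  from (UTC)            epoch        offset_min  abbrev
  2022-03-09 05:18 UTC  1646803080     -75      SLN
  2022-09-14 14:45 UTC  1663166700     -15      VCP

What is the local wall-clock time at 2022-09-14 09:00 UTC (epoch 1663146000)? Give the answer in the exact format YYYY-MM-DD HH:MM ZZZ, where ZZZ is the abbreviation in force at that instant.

2022-09-14 07:45 SLN

Query: 2022-09-14 09:00 UTC
Rule 1/2 (SLN, -01:15): 2022-03-09 05:18 UTC ≤ query < 2022-09-14 14:45 UTC
9·60 + 0 - 75 = 465 min
465 = 0·1440 + 465; 465 = 7·60 + 45 → 07:45, same day
→ 2022-09-14 07:45 SLN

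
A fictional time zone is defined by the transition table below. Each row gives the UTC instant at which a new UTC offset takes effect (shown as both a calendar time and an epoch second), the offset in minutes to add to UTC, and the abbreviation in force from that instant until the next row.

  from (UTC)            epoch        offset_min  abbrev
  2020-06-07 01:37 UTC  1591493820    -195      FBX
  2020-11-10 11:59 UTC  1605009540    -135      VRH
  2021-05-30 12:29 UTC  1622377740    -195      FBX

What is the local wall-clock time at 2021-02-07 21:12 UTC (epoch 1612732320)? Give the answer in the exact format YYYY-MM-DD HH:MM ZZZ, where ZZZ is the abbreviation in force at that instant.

Query: 2021-02-07 21:12 UTC
Rule 2/3 (VRH, -02:15): 2020-11-10 11:59 UTC ≤ query < 2021-05-30 12:29 UTC
21·60 + 12 - 135 = 1137 min
1137 = 0·1440 + 1137; 1137 = 18·60 + 57 → 18:57, same day
→ 2021-02-07 18:57 VRH

2021-02-07 18:57 VRH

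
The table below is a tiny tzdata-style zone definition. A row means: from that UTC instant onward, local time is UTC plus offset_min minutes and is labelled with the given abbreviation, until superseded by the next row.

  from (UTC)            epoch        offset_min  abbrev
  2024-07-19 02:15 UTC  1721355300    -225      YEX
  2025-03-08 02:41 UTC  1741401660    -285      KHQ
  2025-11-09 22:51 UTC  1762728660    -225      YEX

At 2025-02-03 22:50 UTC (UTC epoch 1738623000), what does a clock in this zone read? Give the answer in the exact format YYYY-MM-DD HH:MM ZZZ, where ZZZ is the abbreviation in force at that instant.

Query: 2025-02-03 22:50 UTC
Rule 1/3 (YEX, -03:45): 2024-07-19 02:15 UTC ≤ query < 2025-03-08 02:41 UTC
22·60 + 50 - 225 = 1145 min
1145 = 0·1440 + 1145; 1145 = 19·60 + 5 → 19:05, same day
→ 2025-02-03 19:05 YEX

2025-02-03 19:05 YEX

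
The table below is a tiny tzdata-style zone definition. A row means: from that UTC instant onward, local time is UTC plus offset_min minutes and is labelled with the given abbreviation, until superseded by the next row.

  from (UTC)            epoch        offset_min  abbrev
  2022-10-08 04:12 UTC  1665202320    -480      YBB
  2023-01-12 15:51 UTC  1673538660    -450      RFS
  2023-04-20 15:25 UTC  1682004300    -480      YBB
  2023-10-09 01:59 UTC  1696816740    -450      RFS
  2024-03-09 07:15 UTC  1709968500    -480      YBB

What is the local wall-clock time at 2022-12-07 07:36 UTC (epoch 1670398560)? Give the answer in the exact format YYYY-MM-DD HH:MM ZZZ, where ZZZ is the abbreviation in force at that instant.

Query: 2022-12-07 07:36 UTC
Rule 1/5 (YBB, -08:00): 2022-10-08 04:12 UTC ≤ query < 2023-01-12 15:51 UTC
7·60 + 36 - 480 = -24 min
-24 = -1·1440 + 1416; 1416 = 23·60 + 36 → 23:36, 2022-12-07 - 1 day = 2022-12-06
→ 2022-12-06 23:36 YBB

2022-12-06 23:36 YBB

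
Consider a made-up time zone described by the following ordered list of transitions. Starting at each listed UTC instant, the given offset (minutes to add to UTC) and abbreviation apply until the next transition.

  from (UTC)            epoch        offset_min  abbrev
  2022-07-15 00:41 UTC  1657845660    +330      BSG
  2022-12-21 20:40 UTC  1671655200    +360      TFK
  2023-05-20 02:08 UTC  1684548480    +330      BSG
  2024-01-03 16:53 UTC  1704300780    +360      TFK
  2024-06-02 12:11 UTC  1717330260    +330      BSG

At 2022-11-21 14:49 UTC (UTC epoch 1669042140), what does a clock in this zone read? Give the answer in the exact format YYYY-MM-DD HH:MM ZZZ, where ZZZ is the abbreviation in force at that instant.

2022-11-21 20:19 BSG

Query: 2022-11-21 14:49 UTC
Rule 1/5 (BSG, +05:30): 2022-07-15 00:41 UTC ≤ query < 2022-12-21 20:40 UTC
14·60 + 49 + 330 = 1219 min
1219 = 0·1440 + 1219; 1219 = 20·60 + 19 → 20:19, same day
→ 2022-11-21 20:19 BSG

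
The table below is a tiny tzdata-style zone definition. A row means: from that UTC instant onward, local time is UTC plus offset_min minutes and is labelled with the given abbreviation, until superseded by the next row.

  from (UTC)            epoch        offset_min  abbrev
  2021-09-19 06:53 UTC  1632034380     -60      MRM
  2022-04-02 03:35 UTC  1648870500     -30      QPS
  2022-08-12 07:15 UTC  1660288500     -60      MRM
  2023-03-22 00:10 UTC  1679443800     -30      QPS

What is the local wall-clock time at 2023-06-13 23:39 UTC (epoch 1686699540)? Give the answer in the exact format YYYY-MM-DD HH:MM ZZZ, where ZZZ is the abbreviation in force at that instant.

Query: 2023-06-13 23:39 UTC
Rule 4/4 (QPS, -00:30): 2023-03-22 00:10 UTC ≤ query < +∞
23·60 + 39 - 30 = 1389 min
1389 = 0·1440 + 1389; 1389 = 23·60 + 9 → 23:09, same day
→ 2023-06-13 23:09 QPS

2023-06-13 23:09 QPS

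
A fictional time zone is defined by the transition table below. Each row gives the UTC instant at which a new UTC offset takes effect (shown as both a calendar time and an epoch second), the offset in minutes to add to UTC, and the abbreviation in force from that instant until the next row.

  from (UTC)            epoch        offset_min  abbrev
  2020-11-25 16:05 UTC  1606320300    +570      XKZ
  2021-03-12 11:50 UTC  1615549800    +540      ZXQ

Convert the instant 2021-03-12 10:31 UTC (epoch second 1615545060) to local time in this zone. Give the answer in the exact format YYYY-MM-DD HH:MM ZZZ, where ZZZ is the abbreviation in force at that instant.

Query: 2021-03-12 10:31 UTC
Rule 1/2 (XKZ, +09:30): 2020-11-25 16:05 UTC ≤ query < 2021-03-12 11:50 UTC
10·60 + 31 + 570 = 1201 min
1201 = 0·1440 + 1201; 1201 = 20·60 + 1 → 20:01, same day
→ 2021-03-12 20:01 XKZ

2021-03-12 20:01 XKZ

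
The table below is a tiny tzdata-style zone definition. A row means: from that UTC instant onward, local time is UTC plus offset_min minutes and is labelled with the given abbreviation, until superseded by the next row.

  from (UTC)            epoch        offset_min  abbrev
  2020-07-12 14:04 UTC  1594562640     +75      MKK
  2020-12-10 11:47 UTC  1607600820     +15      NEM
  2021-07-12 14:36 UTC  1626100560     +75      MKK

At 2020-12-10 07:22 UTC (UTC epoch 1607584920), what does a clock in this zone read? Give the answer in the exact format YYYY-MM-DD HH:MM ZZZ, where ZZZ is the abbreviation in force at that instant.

2020-12-10 08:37 MKK

Query: 2020-12-10 07:22 UTC
Rule 1/3 (MKK, +01:15): 2020-07-12 14:04 UTC ≤ query < 2020-12-10 11:47 UTC
7·60 + 22 + 75 = 517 min
517 = 0·1440 + 517; 517 = 8·60 + 37 → 08:37, same day
→ 2020-12-10 08:37 MKK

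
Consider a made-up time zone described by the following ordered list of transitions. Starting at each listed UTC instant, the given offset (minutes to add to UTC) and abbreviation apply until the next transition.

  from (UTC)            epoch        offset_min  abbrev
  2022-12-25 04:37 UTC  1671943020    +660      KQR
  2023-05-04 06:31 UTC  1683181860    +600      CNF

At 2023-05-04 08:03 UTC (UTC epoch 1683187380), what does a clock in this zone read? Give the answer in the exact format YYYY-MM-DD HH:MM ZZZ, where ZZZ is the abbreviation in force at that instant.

Query: 2023-05-04 08:03 UTC
Rule 2/2 (CNF, +10:00): 2023-05-04 06:31 UTC ≤ query < +∞
8·60 + 3 + 600 = 1083 min
1083 = 0·1440 + 1083; 1083 = 18·60 + 3 → 18:03, same day
→ 2023-05-04 18:03 CNF

2023-05-04 18:03 CNF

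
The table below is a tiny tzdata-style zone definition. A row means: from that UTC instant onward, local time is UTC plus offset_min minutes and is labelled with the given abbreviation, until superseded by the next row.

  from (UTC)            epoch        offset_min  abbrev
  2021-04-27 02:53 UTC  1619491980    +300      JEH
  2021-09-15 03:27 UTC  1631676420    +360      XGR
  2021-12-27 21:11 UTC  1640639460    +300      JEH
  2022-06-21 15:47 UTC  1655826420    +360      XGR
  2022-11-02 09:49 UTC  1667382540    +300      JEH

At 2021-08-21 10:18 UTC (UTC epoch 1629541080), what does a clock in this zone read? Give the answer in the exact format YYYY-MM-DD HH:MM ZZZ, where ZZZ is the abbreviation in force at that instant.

2021-08-21 15:18 JEH

Query: 2021-08-21 10:18 UTC
Rule 1/5 (JEH, +05:00): 2021-04-27 02:53 UTC ≤ query < 2021-09-15 03:27 UTC
10·60 + 18 + 300 = 918 min
918 = 0·1440 + 918; 918 = 15·60 + 18 → 15:18, same day
→ 2021-08-21 15:18 JEH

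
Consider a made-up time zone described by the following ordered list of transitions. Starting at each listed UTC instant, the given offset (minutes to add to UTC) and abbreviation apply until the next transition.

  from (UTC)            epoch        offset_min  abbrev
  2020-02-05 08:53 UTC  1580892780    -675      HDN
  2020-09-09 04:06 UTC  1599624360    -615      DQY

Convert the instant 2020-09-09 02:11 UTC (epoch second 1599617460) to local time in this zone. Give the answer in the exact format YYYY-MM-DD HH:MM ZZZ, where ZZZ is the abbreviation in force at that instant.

Query: 2020-09-09 02:11 UTC
Rule 1/2 (HDN, -11:15): 2020-02-05 08:53 UTC ≤ query < 2020-09-09 04:06 UTC
2·60 + 11 - 675 = -544 min
-544 = -1·1440 + 896; 896 = 14·60 + 56 → 14:56, 2020-09-09 - 1 day = 2020-09-08
→ 2020-09-08 14:56 HDN

2020-09-08 14:56 HDN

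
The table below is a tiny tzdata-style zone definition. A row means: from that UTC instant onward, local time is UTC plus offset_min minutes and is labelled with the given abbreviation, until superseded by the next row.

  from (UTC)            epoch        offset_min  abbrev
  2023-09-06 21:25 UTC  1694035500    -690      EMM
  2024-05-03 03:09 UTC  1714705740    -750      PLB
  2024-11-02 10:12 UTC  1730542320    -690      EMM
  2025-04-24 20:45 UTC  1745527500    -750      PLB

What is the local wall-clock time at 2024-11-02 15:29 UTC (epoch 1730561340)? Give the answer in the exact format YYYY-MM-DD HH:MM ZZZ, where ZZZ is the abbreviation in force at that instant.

Query: 2024-11-02 15:29 UTC
Rule 3/4 (EMM, -11:30): 2024-11-02 10:12 UTC ≤ query < 2025-04-24 20:45 UTC
15·60 + 29 - 690 = 239 min
239 = 0·1440 + 239; 239 = 3·60 + 59 → 03:59, same day
→ 2024-11-02 03:59 EMM

2024-11-02 03:59 EMM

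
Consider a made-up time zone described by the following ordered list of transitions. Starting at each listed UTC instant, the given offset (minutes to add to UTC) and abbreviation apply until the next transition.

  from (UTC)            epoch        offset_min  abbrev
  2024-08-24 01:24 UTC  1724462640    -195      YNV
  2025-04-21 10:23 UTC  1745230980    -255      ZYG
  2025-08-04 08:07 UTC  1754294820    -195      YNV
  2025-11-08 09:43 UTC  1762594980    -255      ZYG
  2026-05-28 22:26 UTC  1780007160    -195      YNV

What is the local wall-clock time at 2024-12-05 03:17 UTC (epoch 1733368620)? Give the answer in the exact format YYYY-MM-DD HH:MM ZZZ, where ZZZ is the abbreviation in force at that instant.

2024-12-05 00:02 YNV

Query: 2024-12-05 03:17 UTC
Rule 1/5 (YNV, -03:15): 2024-08-24 01:24 UTC ≤ query < 2025-04-21 10:23 UTC
3·60 + 17 - 195 = 2 min
2 = 0·1440 + 2; 2 = 0·60 + 2 → 00:02, same day
→ 2024-12-05 00:02 YNV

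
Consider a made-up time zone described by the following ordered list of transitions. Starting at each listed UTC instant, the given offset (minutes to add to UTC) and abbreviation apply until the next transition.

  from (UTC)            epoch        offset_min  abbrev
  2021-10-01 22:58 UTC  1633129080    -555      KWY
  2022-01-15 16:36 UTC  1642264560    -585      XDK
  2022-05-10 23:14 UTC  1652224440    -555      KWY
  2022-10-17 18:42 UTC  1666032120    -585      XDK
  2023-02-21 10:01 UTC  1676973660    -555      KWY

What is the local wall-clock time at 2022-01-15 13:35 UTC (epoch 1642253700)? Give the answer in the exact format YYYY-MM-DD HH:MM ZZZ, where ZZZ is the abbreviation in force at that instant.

2022-01-15 04:20 KWY

Query: 2022-01-15 13:35 UTC
Rule 1/5 (KWY, -09:15): 2021-10-01 22:58 UTC ≤ query < 2022-01-15 16:36 UTC
13·60 + 35 - 555 = 260 min
260 = 0·1440 + 260; 260 = 4·60 + 20 → 04:20, same day
→ 2022-01-15 04:20 KWY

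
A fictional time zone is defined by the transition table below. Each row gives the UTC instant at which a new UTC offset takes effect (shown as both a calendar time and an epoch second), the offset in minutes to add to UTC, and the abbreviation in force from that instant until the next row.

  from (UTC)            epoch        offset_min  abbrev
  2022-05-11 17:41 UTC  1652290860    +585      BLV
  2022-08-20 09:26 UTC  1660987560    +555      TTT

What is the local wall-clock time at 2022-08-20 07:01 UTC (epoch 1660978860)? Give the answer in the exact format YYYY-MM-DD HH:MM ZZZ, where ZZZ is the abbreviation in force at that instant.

Query: 2022-08-20 07:01 UTC
Rule 1/2 (BLV, +09:45): 2022-05-11 17:41 UTC ≤ query < 2022-08-20 09:26 UTC
7·60 + 1 + 585 = 1006 min
1006 = 0·1440 + 1006; 1006 = 16·60 + 46 → 16:46, same day
→ 2022-08-20 16:46 BLV

2022-08-20 16:46 BLV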